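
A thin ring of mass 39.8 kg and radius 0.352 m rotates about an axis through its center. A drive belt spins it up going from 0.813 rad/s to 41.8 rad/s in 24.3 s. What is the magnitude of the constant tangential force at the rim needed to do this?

I = MR² = (39.8)(0.352)² = 4.931 kg·m².
α = Δω/Δt = (41.8 − 0.813)/24.3 = 1.687 rad/s².
The required torque is τ = Iα = (4.931)(1.687) = 8.318 N·m.
A tangential force at the rim gives τ = FR, so F = τ/R = 8.318/0.352 = 23.63 N.

F ≈ 23.6 N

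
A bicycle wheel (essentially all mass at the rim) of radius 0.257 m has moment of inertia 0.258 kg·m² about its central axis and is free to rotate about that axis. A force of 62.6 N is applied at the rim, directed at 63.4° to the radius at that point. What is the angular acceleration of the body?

α ≈ 55.8 rad/s²

Only the tangential component produces torque: τ = F R sinθ = (62.6)(0.257) sin 63.4° = 14.39 N·m.
From τ = Iα: α = 14.39/0.2580 = 55.76 rad/s².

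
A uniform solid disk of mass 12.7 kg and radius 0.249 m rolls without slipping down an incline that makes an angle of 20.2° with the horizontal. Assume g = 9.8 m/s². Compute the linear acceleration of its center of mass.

a ≈ 2.26 m/s²

Translation along the incline: Mg sinθ − f = Ma.
Rotation about the center: fR = Iα with I = ½MR². No-slip gives a = αR, so f = (I/R²)a = (1/2)M a.
Substituting: Mg sinθ = (1 + 0.5000)Ma, so a = g sinθ/(1 + 0.5000) = (9.8) sin 20.2° / 1.500 = 2.256 m/s².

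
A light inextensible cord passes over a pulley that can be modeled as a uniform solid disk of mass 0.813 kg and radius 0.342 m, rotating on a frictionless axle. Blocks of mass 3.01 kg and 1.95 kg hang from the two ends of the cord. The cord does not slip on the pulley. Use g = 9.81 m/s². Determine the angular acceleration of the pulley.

I = ½MR² = (1/2)(0.813)(0.342)² = 0.04755 kg·m².
Heavier block: m₁g − T₁ = m₁a. Lighter block: T₂ − m₂g = m₂a.
Pulley: (T₁ − T₂)R = Iα = I(a/R), so T₁ − T₂ = (I/R²)a = (1/2)M_p a = 0.4065·a.
Adding the three: (m₁ − m₂)g = (m₁ + m₂ + 0.4065)a, so a = (3.01 − 1.95)(9.81)/(3.01 + 1.95 + 0.4065) = 1.938 m/s².
α = a/R = 1.938/0.342 = 5.666 rad/s².

α ≈ 5.67 rad/s²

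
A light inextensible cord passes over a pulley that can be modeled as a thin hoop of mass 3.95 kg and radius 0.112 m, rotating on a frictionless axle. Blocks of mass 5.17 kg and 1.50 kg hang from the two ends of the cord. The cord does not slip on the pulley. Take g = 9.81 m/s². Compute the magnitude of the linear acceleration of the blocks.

a ≈ 3.39 m/s²

I = MR² = (3.95)(0.112)² = 0.04955 kg·m².
Heavier block: m₁g − T₁ = m₁a. Lighter block: T₂ − m₂g = m₂a.
Pulley: (T₁ − T₂)R = Iα = I(a/R), so T₁ − T₂ = (I/R²)a = 1·M_p a = 3.950·a.
Adding the three: (m₁ − m₂)g = (m₁ + m₂ + 3.950)a, so a = (5.17 − 1.50)(9.81)/(5.17 + 1.50 + 3.950) = 3.390 m/s².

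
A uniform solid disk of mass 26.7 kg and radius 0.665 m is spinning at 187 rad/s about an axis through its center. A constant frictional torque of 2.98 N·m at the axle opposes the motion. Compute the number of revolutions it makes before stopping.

≈ 5510 revolutions

I = ½MR² = (1/2)(26.7)(0.665)² = 5.904 kg·m².
The net torque has magnitude 2.98 N·m, opposing ω.
|α| = τ/I = 2.980/5.904 = 0.5048 rad/s² (deceleration).
ω² = ω₀² − 2|α|θ with ω = 0 ⇒ θ = ω₀²/(2|α|) = 34640 rad = 5513 rev.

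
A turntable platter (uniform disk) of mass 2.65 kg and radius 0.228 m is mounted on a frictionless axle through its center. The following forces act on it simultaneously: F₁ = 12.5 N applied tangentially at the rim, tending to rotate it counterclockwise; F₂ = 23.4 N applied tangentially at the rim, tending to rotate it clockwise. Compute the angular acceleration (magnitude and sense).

I = ½MR² = (1/2)(2.65)(0.228)² = 0.06888 kg·m².
Taking counterclockwise as positive: τ₁ = +(12.5)(0.228) = +2.850 N·m; τ₂ = −(23.4)(0.228) = −5.335 N·m.
Net torque τ = -2.485 N·m.
α = τ/I = -2.485/0.06888 = -36.08 rad/s².

α ≈ 36.1 rad/s², clockwise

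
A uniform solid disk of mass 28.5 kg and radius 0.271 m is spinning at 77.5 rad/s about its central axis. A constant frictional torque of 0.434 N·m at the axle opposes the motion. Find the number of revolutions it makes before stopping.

I = ½MR² = (1/2)(28.5)(0.271)² = 1.047 kg·m².
The net torque has magnitude 0.434 N·m, opposing ω.
|α| = τ/I = 0.4340/1.047 = 0.4147 rad/s² (deceleration).
ω² = ω₀² − 2|α|θ with ω = 0 ⇒ θ = ω₀²/(2|α|) = 7242 rad = 1153 rev.

≈ 1150 revolutions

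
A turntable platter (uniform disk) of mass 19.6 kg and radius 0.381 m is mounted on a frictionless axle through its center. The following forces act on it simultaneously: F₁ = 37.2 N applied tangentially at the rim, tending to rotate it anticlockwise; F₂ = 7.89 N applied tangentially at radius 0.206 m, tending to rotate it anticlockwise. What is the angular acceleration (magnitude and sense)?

α ≈ 11.1 rad/s², anticlockwise

I = ½MR² = (1/2)(19.6)(0.381)² = 1.423 kg·m².
Taking anticlockwise as positive: τ₁ = +(37.2)(0.381) = +14.17 N·m; τ₂ = +(7.89)(0.206) = +1.625 N·m.
Net torque τ = 15.80 N·m.
α = τ/I = 15.80/1.423 = 11.11 rad/s².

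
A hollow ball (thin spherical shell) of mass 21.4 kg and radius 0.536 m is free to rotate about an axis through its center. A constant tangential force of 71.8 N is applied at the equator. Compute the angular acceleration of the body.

I = (2/3)MR² = (2/3)(21.4)(0.536)² = 4.099 kg·m².
τ = F R = (71.8)(0.536) = 38.48 N·m.
Newton's second law for rotation, τ = Iα, gives α = τ/I = 38.48/4.099 = 9.389 rad/s².

α ≈ 9.39 rad/s²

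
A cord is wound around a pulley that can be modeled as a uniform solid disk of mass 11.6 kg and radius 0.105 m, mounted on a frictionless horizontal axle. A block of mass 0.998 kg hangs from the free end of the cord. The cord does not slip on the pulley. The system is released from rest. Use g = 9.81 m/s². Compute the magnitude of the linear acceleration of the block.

I = ½MR² = (1/2)(11.6)(0.105)² = 0.06395 kg·m².
Block: mg − T = ma. Pulley: TR = Iα. No-slip: a = αR, so T = (I/R²)a = 5.800·a.
Then mg = (m + 5.800)a, so a = (0.998)(9.81)/(0.998 + 5.800) = 1.440 m/s².

a ≈ 1.44 m/s²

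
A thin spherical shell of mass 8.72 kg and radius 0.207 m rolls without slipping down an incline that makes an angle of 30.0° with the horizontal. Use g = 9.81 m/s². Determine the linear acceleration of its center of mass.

Translation along the incline: Mg sinθ − f = Ma.
Rotation about the center: fR = Iα with I = (2/3)MR². No-slip gives a = αR, so f = (I/R²)a = (2/3)M a.
Substituting: Mg sinθ = (1 + 0.6667)Ma, so a = g sinθ/(1 + 0.6667) = (9.81) sin 30.0° / 1.667 = 2.943 m/s².

a ≈ 2.94 m/s²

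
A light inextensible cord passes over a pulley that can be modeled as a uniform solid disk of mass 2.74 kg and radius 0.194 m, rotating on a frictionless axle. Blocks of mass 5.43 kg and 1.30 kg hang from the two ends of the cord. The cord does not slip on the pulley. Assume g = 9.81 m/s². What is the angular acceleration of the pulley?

I = ½MR² = (1/2)(2.74)(0.194)² = 0.05156 kg·m².
Heavier block: m₁g − T₁ = m₁a. Lighter block: T₂ − m₂g = m₂a.
Pulley: (T₁ − T₂)R = Iα = I(a/R), so T₁ − T₂ = (I/R²)a = (1/2)M_p a = 1.370·a.
Adding the three: (m₁ − m₂)g = (m₁ + m₂ + 1.370)a, so a = (5.43 − 1.30)(9.81)/(5.43 + 1.30 + 1.370) = 5.002 m/s².
α = a/R = 5.002/0.194 = 25.78 rad/s².

α ≈ 25.8 rad/s²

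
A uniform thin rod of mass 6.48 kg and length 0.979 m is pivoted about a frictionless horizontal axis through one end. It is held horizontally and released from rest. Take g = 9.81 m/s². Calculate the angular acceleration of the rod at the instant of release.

α ≈ 15.0 rad/s²

About the pivot, I = (1/3)ML² = (1/3)(6.48)(0.979)² = 2.070 kg·m².
The weight acts at the center, a distance L/2 = 0.4895 m from the pivot; τ = Mg(L/2) = 31.12 N·m.
α = τ/I = 31.12/2.070 = 15.03 rad/s².
(Equivalently α = (3g/(2L)) = 15.03 rad/s².)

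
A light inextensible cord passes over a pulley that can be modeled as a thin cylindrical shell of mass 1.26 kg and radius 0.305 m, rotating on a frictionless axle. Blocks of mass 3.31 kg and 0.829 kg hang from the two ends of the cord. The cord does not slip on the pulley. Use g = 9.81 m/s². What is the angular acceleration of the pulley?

I = MR² = (1.26)(0.305)² = 0.1172 kg·m².
Heavier block: m₁g − T₁ = m₁a. Lighter block: T₂ − m₂g = m₂a.
Pulley: (T₁ − T₂)R = Iα = I(a/R), so T₁ − T₂ = (I/R²)a = 1·M_p a = 1.260·a.
Adding the three: (m₁ − m₂)g = (m₁ + m₂ + 1.260)a, so a = (3.31 − 0.829)(9.81)/(3.31 + 0.829 + 1.260) = 4.508 m/s².
α = a/R = 4.508/0.305 = 14.78 rad/s².

α ≈ 14.8 rad/s²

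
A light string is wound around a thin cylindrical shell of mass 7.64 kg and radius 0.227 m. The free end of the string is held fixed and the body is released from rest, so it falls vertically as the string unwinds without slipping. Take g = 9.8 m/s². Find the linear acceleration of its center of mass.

Translation: Mg − T = Ma. Rotation about the center: TR = Iα with I = MR².
With a = αR: T = (I/R²)a = M a, so Mg = (1 + 1.000)Ma.
a = g/(1 + 1.000) = 9.8/2.000 = 4.900 m/s².

a ≈ 4.90 m/s²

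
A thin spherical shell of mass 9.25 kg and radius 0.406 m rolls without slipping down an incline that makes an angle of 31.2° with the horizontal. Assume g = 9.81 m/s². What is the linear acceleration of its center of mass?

Translation along the incline: Mg sinθ − f = Ma.
Rotation about the center: fR = Iα with I = (2/3)MR². No-slip gives a = αR, so f = (I/R²)a = (2/3)M a.
Substituting: Mg sinθ = (1 + 0.6667)Ma, so a = g sinθ/(1 + 0.6667) = (9.81) sin 31.2° / 1.667 = 3.049 m/s².

a ≈ 3.05 m/s²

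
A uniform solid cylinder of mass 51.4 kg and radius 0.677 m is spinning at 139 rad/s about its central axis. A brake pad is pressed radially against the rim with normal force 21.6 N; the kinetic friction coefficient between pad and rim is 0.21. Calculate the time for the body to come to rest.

I = ½MR² = (1/2)(51.4)(0.677)² = 11.78 kg·m².
Friction force f = μN = (0.21)(21.6) = 4.536 N at the rim; torque magnitude τ = fR = 3.071 N·m, opposing ω.
|α| = τ/I = 3.071/11.78 = 0.2607 rad/s² (deceleration).
0 = ω₀ − |α|t ⇒ t = ω₀/|α| = 139/0.2607 = 533.2 s.

t ≈ 533 s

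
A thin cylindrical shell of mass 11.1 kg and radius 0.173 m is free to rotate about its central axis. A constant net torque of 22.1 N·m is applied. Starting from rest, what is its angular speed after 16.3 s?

ω ≈ 1080 rad/s

I = MR² = (11.1)(0.173)² = 0.3322 kg·m².
α = τ/I = 22.1/0.3322 = 66.52 rad/s².
ω = ω₀ + αt = 0 + (66.52)(16.3) = 1084 rad/s.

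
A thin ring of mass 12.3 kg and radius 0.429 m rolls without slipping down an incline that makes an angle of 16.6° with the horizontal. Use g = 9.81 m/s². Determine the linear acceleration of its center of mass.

Translation along the incline: Mg sinθ − f = Ma.
Rotation about the center: fR = Iα with I = MR². No-slip gives a = αR, so f = (I/R²)a = M a.
Substituting: Mg sinθ = (1 + 1.000)Ma, so a = g sinθ/(1 + 1.000) = (9.81) sin 16.6° / 2.000 = 1.401 m/s².

a ≈ 1.40 m/s²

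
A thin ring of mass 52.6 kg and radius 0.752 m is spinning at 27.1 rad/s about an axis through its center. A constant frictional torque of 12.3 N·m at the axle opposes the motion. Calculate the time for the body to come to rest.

t ≈ 65.5 s

I = MR² = (52.6)(0.752)² = 29.75 kg·m².
The net torque has magnitude 12.3 N·m, opposing ω.
|α| = τ/I = 12.30/29.75 = 0.4135 rad/s² (deceleration).
0 = ω₀ − |α|t ⇒ t = ω₀/|α| = 27.1/0.4135 = 65.54 s.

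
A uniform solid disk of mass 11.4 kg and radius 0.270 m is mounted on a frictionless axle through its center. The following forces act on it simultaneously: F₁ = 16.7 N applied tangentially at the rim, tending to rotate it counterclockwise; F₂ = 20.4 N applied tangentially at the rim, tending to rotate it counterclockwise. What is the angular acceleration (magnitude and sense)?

I = ½MR² = (1/2)(11.4)(0.270)² = 0.4155 kg·m².
Taking counterclockwise as positive: τ₁ = +(16.7)(0.270) = +4.509 N·m; τ₂ = +(20.4)(0.270) = +5.508 N·m.
Net torque τ = 10.02 N·m.
α = τ/I = 10.02/0.4155 = 24.11 rad/s².

α ≈ 24.1 rad/s², counterclockwise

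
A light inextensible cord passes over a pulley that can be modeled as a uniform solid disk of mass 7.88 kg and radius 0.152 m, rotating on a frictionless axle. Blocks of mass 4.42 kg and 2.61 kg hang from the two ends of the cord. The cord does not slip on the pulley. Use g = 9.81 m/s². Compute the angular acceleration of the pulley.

α ≈ 10.6 rad/s²

I = ½MR² = (1/2)(7.88)(0.152)² = 0.09103 kg·m².
Heavier block: m₁g − T₁ = m₁a. Lighter block: T₂ − m₂g = m₂a.
Pulley: (T₁ − T₂)R = Iα = I(a/R), so T₁ − T₂ = (I/R²)a = (1/2)M_p a = 3.940·a.
Adding the three: (m₁ − m₂)g = (m₁ + m₂ + 3.940)a, so a = (4.42 − 2.61)(9.81)/(4.42 + 2.61 + 3.940) = 1.619 m/s².
α = a/R = 1.619/0.152 = 10.65 rad/s².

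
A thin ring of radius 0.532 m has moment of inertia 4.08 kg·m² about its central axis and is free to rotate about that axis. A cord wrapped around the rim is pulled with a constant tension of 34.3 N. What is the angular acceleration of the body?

α ≈ 4.47 rad/s²

τ = F R = (34.3)(0.532) = 18.25 N·m.
From τ = Iα: α = 18.25/4.080 = 4.472 rad/s².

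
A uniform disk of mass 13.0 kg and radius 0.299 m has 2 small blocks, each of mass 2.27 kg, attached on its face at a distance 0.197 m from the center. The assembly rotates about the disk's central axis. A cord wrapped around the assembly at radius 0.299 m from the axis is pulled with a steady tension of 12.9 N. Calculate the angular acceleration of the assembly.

I_disk = ½MR² = ½(13.0)(0.299)² = 0.5811 kg·m².
I_blocks = 2·m·r² = 2(2.27)(0.197)² = 0.1762 kg·m².
Total I = 0.7573 kg·m².
τ = F r = (12.9)(0.299) = 3.857 N·m.
α = τ/I = 3.857/0.7573 = 5.093 rad/s².

α ≈ 5.09 rad/s²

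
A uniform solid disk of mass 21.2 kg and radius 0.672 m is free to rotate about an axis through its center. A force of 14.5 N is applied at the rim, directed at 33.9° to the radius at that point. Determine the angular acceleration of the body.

α ≈ 1.14 rad/s²

I = ½MR² = (1/2)(21.2)(0.672)² = 4.787 kg·m².
Only the tangential component produces torque: τ = F R sinθ = (14.5)(0.672) sin 33.9° = 5.435 N·m.
Newton's second law for rotation, τ = Iα, gives α = τ/I = 5.435/4.787 = 1.135 rad/s².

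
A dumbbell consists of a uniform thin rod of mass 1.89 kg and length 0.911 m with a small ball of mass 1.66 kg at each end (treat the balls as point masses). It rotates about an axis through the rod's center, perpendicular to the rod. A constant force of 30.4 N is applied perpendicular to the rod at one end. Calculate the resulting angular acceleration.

α ≈ 16.9 rad/s²

I_rod = (1/12)ML² = (1/12)(1.89)(0.911)² = 0.1307 kg·m².
I_balls = 2·m·(L/2)² = 2(1.66)(0.4555)² = 0.6888 kg·m².
Total I = 0.8195 kg·m².
τ = F·(L/2) = (30.4)(0.456) = 13.85 N·m.
α = τ/I = 13.85/0.8195 = 16.90 rad/s².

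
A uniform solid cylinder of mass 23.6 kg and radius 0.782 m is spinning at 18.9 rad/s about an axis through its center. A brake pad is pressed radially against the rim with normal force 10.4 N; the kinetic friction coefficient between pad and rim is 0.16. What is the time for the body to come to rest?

I = ½MR² = (1/2)(23.6)(0.782)² = 7.216 kg·m².
Friction force f = μN = (0.16)(10.4) = 1.664 N at the rim; torque magnitude τ = fR = 1.301 N·m, opposing ω.
|α| = τ/I = 1.301/7.216 = 0.1803 rad/s² (deceleration).
0 = ω₀ − |α|t ⇒ t = ω₀/|α| = 18.9/0.1803 = 104.8 s.

t ≈ 105 s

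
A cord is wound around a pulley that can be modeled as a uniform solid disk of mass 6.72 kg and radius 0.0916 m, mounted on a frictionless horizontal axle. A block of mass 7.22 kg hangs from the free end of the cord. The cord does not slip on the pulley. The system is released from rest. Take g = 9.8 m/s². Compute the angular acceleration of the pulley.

I = ½MR² = (1/2)(6.72)(0.0916)² = 0.02819 kg·m².
Block: mg − T = ma. Pulley: TR = Iα. No-slip: a = αR, so T = (I/R²)a = 3.360·a.
Then mg = (m + 3.360)a, so a = (7.22)(9.8)/(7.22 + 3.360) = 6.688 m/s².
α = a/R = 6.688/0.0916 = 73.01 rad/s².

α ≈ 73.0 rad/s²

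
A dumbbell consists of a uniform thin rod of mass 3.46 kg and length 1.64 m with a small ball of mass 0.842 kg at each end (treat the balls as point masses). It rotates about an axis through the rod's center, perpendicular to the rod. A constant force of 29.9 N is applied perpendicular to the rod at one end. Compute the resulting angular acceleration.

I_rod = (1/12)ML² = (1/12)(3.46)(1.64)² = 0.7755 kg·m².
I_balls = 2·m·(L/2)² = 2(0.842)(0.8200)² = 1.132 kg·m².
Total I = 1.908 kg·m².
τ = F·(L/2) = (29.9)(0.820) = 24.52 N·m.
α = τ/I = 24.52/1.908 = 12.85 rad/s².

α ≈ 12.9 rad/s²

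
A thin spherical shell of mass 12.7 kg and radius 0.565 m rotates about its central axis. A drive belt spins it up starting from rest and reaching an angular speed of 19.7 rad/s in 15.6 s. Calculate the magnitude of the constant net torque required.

τ ≈ 3.41 N·m

I = (2/3)MR² = (2/3)(12.7)(0.565)² = 2.703 kg·m².
α = Δω/Δt = (19.7 − 0)/15.6 = 1.263 rad/s².
τ = Iα = (2.703)(1.263) = 3.413 N·m.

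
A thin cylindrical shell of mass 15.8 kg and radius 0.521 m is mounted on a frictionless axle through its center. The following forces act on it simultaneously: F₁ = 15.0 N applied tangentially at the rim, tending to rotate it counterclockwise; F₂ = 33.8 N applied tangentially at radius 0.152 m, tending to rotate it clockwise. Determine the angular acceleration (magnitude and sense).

α ≈ 0.624 rad/s², counterclockwise

I = MR² = (15.8)(0.521)² = 4.289 kg·m².
Taking counterclockwise as positive: τ₁ = +(15.0)(0.521) = +7.815 N·m; τ₂ = −(33.8)(0.152) = −5.138 N·m.
Net torque τ = 2.677 N·m.
α = τ/I = 2.677/4.289 = 0.6243 rad/s².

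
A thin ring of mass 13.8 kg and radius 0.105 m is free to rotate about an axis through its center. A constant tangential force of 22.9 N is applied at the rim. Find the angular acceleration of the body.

α ≈ 15.8 rad/s²

I = MR² = (13.8)(0.105)² = 0.1521 kg·m².
τ = F R = (22.9)(0.105) = 2.404 N·m.
From τ = Iα: α = 2.404/0.1521 = 15.80 rad/s².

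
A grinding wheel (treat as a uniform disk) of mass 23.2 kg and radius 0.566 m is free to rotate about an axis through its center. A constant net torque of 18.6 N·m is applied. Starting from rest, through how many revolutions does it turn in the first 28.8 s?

I = ½MR² = (1/2)(23.2)(0.566)² = 3.716 kg·m².
α = τ/I = 18.6/3.716 = 5.005 rad/s².
θ = ½αt² = ½(5.005)(28.8)² = 2076 rad.
Revolutions = θ/(2π) = 330.4.

≈ 330 revolutions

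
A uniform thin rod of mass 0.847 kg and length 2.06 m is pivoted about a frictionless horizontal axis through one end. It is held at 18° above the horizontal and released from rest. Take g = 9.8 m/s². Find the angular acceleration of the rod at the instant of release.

About the pivot, I = (1/3)ML² = (1/3)(0.847)(2.06)² = 1.198 kg·m².
The weight acts at the center, a distance L/2 = 1.030 m from the pivot; τ = Mg(L/2) cos 18° = 8.131 N·m.
α = τ/I = 8.131/1.198 = 6.787 rad/s².
(Equivalently α = (3g/(2L)) cos 18° = 6.787 rad/s².)

α ≈ 6.79 rad/s²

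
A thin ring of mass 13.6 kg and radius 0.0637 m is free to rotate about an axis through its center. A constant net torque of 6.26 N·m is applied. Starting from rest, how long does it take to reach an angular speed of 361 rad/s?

t ≈ 3.18 s

I = MR² = (13.6)(0.0637)² = 0.05518 kg·m².
α = τ/I = 6.26/0.05518 = 113.4 rad/s².
ω = αt ⇒ t = ω/α = 361/113.4 = 3.182 s.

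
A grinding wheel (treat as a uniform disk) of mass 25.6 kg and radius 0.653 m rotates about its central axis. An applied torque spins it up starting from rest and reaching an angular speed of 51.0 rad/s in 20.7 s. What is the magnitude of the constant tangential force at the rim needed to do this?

F ≈ 20.6 N

I = ½MR² = (1/2)(25.6)(0.653)² = 5.458 kg·m².
α = Δω/Δt = (51.0 − 0)/20.7 = 2.464 rad/s².
The required torque is τ = Iα = (5.458)(2.464) = 13.45 N·m.
A tangential force at the rim gives τ = FR, so F = τ/R = 13.45/0.653 = 20.59 N.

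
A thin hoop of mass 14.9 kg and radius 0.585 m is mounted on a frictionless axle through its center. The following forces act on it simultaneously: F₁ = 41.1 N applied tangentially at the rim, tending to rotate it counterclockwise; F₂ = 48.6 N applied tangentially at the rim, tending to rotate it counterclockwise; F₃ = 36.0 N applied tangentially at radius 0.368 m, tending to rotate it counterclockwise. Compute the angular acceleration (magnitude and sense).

I = MR² = (14.9)(0.585)² = 5.099 kg·m².
Taking counterclockwise as positive: τ₁ = +(41.1)(0.585) = +24.04 N·m; τ₂ = +(48.6)(0.585) = +28.43 N·m; τ₃ = +(36.0)(0.368) = +13.25 N·m.
Net torque τ = 65.72 N·m.
α = τ/I = 65.72/5.099 = 12.89 rad/s².

α ≈ 12.9 rad/s², counterclockwise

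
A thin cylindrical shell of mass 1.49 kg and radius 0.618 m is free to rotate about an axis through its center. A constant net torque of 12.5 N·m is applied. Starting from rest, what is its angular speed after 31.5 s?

ω ≈ 692 rad/s

I = MR² = (1.49)(0.618)² = 0.5691 kg·m².
α = τ/I = 12.5/0.5691 = 21.97 rad/s².
ω = ω₀ + αt = 0 + (21.97)(31.5) = 691.9 rad/s.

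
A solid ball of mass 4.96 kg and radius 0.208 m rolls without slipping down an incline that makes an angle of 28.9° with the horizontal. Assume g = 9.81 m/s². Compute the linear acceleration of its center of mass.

Translation along the incline: Mg sinθ − f = Ma.
Rotation about the center: fR = Iα with I = (2/5)MR². No-slip gives a = αR, so f = (I/R²)a = (2/5)M a.
Substituting: Mg sinθ = (1 + 0.4000)Ma, so a = g sinθ/(1 + 0.4000) = (9.81) sin 28.9° / 1.400 = 3.386 m/s².

a ≈ 3.39 m/s²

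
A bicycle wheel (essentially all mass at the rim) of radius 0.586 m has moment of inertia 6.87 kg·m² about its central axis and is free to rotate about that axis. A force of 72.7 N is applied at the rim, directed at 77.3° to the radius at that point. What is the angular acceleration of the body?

Only the tangential component produces torque: τ = F R sinθ = (72.7)(0.586) sin 77.3° = 41.56 N·m.
From τ = Iα: α = 41.56/6.870 = 6.049 rad/s².

α ≈ 6.05 rad/s²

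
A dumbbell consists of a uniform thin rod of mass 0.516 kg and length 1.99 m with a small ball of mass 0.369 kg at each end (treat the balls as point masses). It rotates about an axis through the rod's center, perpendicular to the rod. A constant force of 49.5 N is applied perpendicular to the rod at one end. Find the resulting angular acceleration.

I_rod = (1/12)ML² = (1/12)(0.516)(1.99)² = 0.1703 kg·m².
I_balls = 2·m·(L/2)² = 2(0.369)(0.9950)² = 0.7306 kg·m².
Total I = 0.9009 kg·m².
τ = F·(L/2) = (49.5)(0.995) = 49.25 N·m.
α = τ/I = 49.25/0.9009 = 54.67 rad/s².

α ≈ 54.7 rad/s²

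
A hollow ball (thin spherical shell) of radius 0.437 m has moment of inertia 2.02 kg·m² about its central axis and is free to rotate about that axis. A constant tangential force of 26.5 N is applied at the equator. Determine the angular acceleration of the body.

τ = F R = (26.5)(0.437) = 11.58 N·m.
From τ = Iα: α = 11.58/2.020 = 5.733 rad/s².

α ≈ 5.73 rad/s²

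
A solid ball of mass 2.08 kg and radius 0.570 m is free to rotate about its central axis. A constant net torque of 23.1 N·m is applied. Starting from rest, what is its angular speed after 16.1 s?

I = (2/5)MR² = (2/5)(2.08)(0.570)² = 0.2703 kg·m².
α = τ/I = 23.1/0.2703 = 85.46 rad/s².
ω = ω₀ + αt = 0 + (85.46)(16.1) = 1376 rad/s.

ω ≈ 1380 rad/s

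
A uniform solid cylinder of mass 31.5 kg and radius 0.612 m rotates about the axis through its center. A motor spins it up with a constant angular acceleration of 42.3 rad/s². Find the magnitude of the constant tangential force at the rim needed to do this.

F ≈ 408 N

I = ½MR² = (1/2)(31.5)(0.612)² = 5.899 kg·m².
The required torque is τ = Iα = (5.899)(42.30) = 249.5 N·m.
A tangential force at the rim gives τ = FR, so F = τ/R = 249.5/0.612 = 407.7 N.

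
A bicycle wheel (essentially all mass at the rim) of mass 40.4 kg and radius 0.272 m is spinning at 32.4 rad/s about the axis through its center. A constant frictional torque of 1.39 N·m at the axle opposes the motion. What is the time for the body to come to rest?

t ≈ 69.7 s

I = MR² = (40.4)(0.272)² = 2.989 kg·m².
The net torque has magnitude 1.39 N·m, opposing ω.
|α| = τ/I = 1.390/2.989 = 0.4650 rad/s² (deceleration).
0 = ω₀ − |α|t ⇒ t = ω₀/|α| = 32.4/0.4650 = 69.67 s.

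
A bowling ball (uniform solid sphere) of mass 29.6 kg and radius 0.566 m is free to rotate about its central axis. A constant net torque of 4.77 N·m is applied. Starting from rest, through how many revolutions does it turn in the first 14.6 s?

I = (2/5)MR² = (2/5)(29.6)(0.566)² = 3.793 kg·m².
α = τ/I = 4.77/3.793 = 1.258 rad/s².
θ = ½αt² = ½(1.258)(14.6)² = 134.0 rad.
Revolutions = θ/(2π) = 21.33.

≈ 21.3 revolutions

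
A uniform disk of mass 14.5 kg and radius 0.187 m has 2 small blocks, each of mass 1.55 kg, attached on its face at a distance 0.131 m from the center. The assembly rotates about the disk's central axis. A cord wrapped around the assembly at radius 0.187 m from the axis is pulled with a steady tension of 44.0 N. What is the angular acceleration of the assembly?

I_disk = ½MR² = ½(14.5)(0.187)² = 0.2535 kg·m².
I_blocks = 2·m·r² = 2(1.55)(0.131)² = 0.05320 kg·m².
Total I = 0.3067 kg·m².
τ = F r = (44.0)(0.187) = 8.228 N·m.
α = τ/I = 8.228/0.3067 = 26.83 rad/s².

α ≈ 26.8 rad/s²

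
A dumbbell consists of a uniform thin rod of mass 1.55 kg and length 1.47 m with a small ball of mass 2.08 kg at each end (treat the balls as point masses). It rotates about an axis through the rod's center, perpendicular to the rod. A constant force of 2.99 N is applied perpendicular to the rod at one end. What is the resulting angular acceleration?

α ≈ 0.870 rad/s²

I_rod = (1/12)ML² = (1/12)(1.55)(1.47)² = 0.2791 kg·m².
I_balls = 2·m·(L/2)² = 2(2.08)(0.7350)² = 2.247 kg·m².
Total I = 2.526 kg·m².
τ = F·(L/2) = (2.99)(0.735) = 2.198 N·m.
α = τ/I = 2.198/2.526 = 0.8699 rad/s².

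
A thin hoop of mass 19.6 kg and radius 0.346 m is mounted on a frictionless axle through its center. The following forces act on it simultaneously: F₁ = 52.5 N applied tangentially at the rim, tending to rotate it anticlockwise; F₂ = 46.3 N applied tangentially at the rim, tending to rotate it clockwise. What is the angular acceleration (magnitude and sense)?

α ≈ 0.914 rad/s², anticlockwise

I = MR² = (19.6)(0.346)² = 2.346 kg·m².
Taking anticlockwise as positive: τ₁ = +(52.5)(0.346) = +18.16 N·m; τ₂ = −(46.3)(0.346) = −16.02 N·m.
Net torque τ = 2.145 N·m.
α = τ/I = 2.145/2.346 = 0.9142 rad/s².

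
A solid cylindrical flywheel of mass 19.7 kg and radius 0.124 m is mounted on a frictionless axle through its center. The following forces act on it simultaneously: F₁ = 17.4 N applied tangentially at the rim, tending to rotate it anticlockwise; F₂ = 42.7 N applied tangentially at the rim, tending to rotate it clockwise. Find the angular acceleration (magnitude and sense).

I = ½MR² = (1/2)(19.7)(0.124)² = 0.1515 kg·m².
Taking anticlockwise as positive: τ₁ = +(17.4)(0.124) = +2.158 N·m; τ₂ = −(42.7)(0.124) = −5.295 N·m.
Net torque τ = -3.137 N·m.
α = τ/I = -3.137/0.1515 = -20.71 rad/s².

α ≈ 20.7 rad/s², clockwise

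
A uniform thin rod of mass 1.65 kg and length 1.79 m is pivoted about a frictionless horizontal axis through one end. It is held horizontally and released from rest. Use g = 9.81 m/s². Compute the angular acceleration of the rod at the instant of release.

About the pivot, I = (1/3)ML² = (1/3)(1.65)(1.79)² = 1.762 kg·m².
The weight acts at the center, a distance L/2 = 0.8950 m from the pivot; τ = Mg(L/2) = 14.49 N·m.
α = τ/I = 14.49/1.762 = 8.221 rad/s².

α ≈ 8.22 rad/s²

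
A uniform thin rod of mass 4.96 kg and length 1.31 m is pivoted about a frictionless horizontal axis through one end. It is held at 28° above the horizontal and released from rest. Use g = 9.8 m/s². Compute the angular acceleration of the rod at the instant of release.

α ≈ 9.91 rad/s²

About the pivot, I = (1/3)ML² = (1/3)(4.96)(1.31)² = 2.837 kg·m².
The weight acts at the center, a distance L/2 = 0.6550 m from the pivot; τ = Mg(L/2) cos 28° = 28.11 N·m.
α = τ/I = 28.11/2.837 = 9.908 rad/s².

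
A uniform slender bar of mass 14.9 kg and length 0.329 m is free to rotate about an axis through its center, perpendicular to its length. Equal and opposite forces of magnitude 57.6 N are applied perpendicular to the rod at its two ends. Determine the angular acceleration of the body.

α ≈ 141 rad/s²

I = (1/12)ML² = (1/12)(14.9)(0.329)² = 0.1344 kg·m².
The couple gives τ = F·(L/2) + F·(L/2) = F L = (57.6)(0.329) = 18.95 N·m.
From τ = Iα: α = 18.95/0.1344 = 141.0 rad/s².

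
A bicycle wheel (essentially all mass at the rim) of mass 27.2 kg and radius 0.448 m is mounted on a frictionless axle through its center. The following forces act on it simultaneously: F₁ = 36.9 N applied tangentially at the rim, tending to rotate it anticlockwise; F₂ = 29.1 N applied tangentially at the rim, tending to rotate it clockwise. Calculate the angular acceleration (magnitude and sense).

α ≈ 0.640 rad/s², anticlockwise

I = MR² = (27.2)(0.448)² = 5.459 kg·m².
Taking anticlockwise as positive: τ₁ = +(36.9)(0.448) = +16.53 N·m; τ₂ = −(29.1)(0.448) = −13.04 N·m.
Net torque τ = 3.494 N·m.
α = τ/I = 3.494/5.459 = 0.6401 rad/s².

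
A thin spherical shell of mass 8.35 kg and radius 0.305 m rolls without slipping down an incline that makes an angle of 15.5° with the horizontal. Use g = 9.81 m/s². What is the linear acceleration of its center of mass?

a ≈ 1.57 m/s²

Translation along the incline: Mg sinθ − f = Ma.
Rotation about the center: fR = Iα with I = (2/3)MR². No-slip gives a = αR, so f = (I/R²)a = (2/3)M a.
Substituting: Mg sinθ = (1 + 0.6667)Ma, so a = g sinθ/(1 + 0.6667) = (9.81) sin 15.5° / 1.667 = 1.573 m/s².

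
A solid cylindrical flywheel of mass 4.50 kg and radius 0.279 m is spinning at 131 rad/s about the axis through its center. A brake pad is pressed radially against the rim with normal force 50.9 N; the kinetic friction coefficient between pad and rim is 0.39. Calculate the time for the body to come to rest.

t ≈ 4.14 s

I = ½MR² = (1/2)(4.50)(0.279)² = 0.1751 kg·m².
Friction force f = μN = (0.39)(50.9) = 19.85 N at the rim; torque magnitude τ = fR = 5.538 N·m, opposing ω.
|α| = τ/I = 5.538/0.1751 = 31.62 rad/s² (deceleration).
0 = ω₀ − |α|t ⇒ t = ω₀/|α| = 131/31.62 = 4.143 s.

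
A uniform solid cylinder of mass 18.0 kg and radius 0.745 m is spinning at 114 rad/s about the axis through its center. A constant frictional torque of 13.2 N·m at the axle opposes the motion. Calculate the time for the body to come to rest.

I = ½MR² = (1/2)(18.0)(0.745)² = 4.995 kg·m².
The net torque has magnitude 13.2 N·m, opposing ω.
|α| = τ/I = 13.20/4.995 = 2.643 rad/s² (deceleration).
0 = ω₀ − |α|t ⇒ t = ω₀/|α| = 114/2.643 = 43.14 s.

t ≈ 43.1 s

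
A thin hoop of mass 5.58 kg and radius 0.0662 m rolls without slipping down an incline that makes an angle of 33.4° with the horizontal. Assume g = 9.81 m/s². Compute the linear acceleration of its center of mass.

Translation along the incline: Mg sinθ − f = Ma.
Rotation about the center: fR = Iα with I = MR². No-slip gives a = αR, so f = (I/R²)a = M a.
Substituting: Mg sinθ = (1 + 1.000)Ma, so a = g sinθ/(1 + 1.000) = (9.81) sin 33.4° / 2.000 = 2.700 m/s².

a ≈ 2.70 m/s²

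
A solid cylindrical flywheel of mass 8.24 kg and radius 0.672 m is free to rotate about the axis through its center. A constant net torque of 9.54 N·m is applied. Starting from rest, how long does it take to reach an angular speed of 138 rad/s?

t ≈ 26.9 s

I = ½MR² = (1/2)(8.24)(0.672)² = 1.861 kg·m².
α = τ/I = 9.54/1.861 = 5.128 rad/s².
ω = αt ⇒ t = ω/α = 138/5.128 = 26.91 s.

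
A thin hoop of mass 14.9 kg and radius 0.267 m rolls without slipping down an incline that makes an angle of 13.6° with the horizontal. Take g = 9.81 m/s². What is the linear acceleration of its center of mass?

Translation along the incline: Mg sinθ − f = Ma.
Rotation about the center: fR = Iα with I = MR². No-slip gives a = αR, so f = (I/R²)a = M a.
Substituting: Mg sinθ = (1 + 1.000)Ma, so a = g sinθ/(1 + 1.000) = (9.81) sin 13.6° / 2.000 = 1.153 m/s².

a ≈ 1.15 m/s²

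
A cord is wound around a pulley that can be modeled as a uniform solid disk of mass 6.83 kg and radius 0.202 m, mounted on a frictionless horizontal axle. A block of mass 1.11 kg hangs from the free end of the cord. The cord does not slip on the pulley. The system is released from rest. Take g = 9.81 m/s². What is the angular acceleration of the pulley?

α ≈ 11.9 rad/s²

I = ½MR² = (1/2)(6.83)(0.202)² = 0.1393 kg·m².
Block: mg − T = ma. Pulley: TR = Iα. No-slip: a = αR, so T = (I/R²)a = 3.415·a.
Then mg = (m + 3.415)a, so a = (1.11)(9.81)/(1.11 + 3.415) = 2.406 m/s².
α = a/R = 2.406/0.202 = 11.91 rad/s².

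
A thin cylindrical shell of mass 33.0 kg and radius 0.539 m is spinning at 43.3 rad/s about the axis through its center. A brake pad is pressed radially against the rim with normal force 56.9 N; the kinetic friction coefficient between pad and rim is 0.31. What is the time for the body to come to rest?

I = MR² = (33.0)(0.539)² = 9.587 kg·m².
Friction force f = μN = (0.31)(56.9) = 17.64 N at the rim; torque magnitude τ = fR = 9.507 N·m, opposing ω.
|α| = τ/I = 9.507/9.587 = 0.9917 rad/s² (deceleration).
0 = ω₀ − |α|t ⇒ t = ω₀/|α| = 43.3/0.9917 = 43.66 s.

t ≈ 43.7 s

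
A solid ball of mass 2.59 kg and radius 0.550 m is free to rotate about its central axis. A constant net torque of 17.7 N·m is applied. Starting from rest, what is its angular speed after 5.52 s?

I = (2/5)MR² = (2/5)(2.59)(0.550)² = 0.3134 kg·m².
α = τ/I = 17.7/0.3134 = 56.48 rad/s².
ω = ω₀ + αt = 0 + (56.48)(5.52) = 311.8 rad/s.

ω ≈ 312 rad/s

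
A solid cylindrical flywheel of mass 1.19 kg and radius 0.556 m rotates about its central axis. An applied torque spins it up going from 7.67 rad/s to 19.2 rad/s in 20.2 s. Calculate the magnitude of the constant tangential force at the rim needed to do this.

F ≈ 0.189 N

I = ½MR² = (1/2)(1.19)(0.556)² = 0.1839 kg·m².
α = Δω/Δt = (19.2 − 7.67)/20.2 = 0.5708 rad/s².
The required torque is τ = Iα = (0.1839)(0.5708) = 0.1050 N·m.
A tangential force at the rim gives τ = FR, so F = τ/R = 0.1050/0.556 = 0.1888 N.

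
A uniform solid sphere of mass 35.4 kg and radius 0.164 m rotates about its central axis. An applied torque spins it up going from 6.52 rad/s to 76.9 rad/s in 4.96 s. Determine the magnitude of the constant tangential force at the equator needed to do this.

I = (2/5)MR² = (2/5)(35.4)(0.164)² = 0.3808 kg·m².
α = Δω/Δt = (76.9 − 6.52)/4.96 = 14.19 rad/s².
The required torque is τ = Iα = (0.3808)(14.19) = 5.404 N·m.
A tangential force at the equator gives τ = FR, so F = τ/R = 5.404/0.164 = 32.95 N.

F ≈ 33.0 N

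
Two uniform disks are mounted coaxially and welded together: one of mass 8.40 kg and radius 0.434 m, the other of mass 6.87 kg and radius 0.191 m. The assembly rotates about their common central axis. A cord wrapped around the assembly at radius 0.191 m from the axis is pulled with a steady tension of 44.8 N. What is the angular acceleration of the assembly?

I = ½M₁R₁² + ½M₂R₂² = ½(8.40)(0.434)² + ½(6.87)(0.191)² = 0.9164 kg·m².
τ = F r = (44.8)(0.191) = 8.557 N·m.
α = τ/I = 8.557/0.9164 = 9.337 rad/s².

α ≈ 9.34 rad/s²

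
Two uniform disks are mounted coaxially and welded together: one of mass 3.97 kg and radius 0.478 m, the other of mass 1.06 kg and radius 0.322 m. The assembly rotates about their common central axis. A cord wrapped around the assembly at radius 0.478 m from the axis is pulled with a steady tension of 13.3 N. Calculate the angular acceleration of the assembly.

α ≈ 12.5 rad/s²

I = ½M₁R₁² + ½M₂R₂² = ½(3.97)(0.478)² + ½(1.06)(0.322)² = 0.5085 kg·m².
τ = F r = (13.3)(0.478) = 6.357 N·m.
α = τ/I = 6.357/0.5085 = 12.50 rad/s².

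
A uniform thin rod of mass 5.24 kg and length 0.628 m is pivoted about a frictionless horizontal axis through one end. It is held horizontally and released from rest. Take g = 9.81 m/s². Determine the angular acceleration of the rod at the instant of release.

α ≈ 23.4 rad/s²

About the pivot, I = (1/3)ML² = (1/3)(5.24)(0.628)² = 0.6889 kg·m².
The weight acts at the center, a distance L/2 = 0.3140 m from the pivot; τ = Mg(L/2) = 16.14 N·m.
α = τ/I = 16.14/0.6889 = 23.43 rad/s².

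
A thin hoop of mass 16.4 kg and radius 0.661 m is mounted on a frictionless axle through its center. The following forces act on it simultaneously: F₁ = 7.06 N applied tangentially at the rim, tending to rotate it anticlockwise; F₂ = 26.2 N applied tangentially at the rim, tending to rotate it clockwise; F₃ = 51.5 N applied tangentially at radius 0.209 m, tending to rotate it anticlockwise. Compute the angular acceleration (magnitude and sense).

I = MR² = (16.4)(0.661)² = 7.166 kg·m².
Taking anticlockwise as positive: τ₁ = +(7.06)(0.661) = +4.667 N·m; τ₂ = −(26.2)(0.661) = −17.32 N·m; τ₃ = +(51.5)(0.209) = +10.76 N·m.
Net torque τ = -1.888 N·m.
α = τ/I = -1.888/7.166 = -0.2635 rad/s².

α ≈ 0.263 rad/s², clockwise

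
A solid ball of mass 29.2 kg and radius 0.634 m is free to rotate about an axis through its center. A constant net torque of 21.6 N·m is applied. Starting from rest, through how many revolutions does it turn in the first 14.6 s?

≈ 78.0 revolutions

I = (2/5)MR² = (2/5)(29.2)(0.634)² = 4.695 kg·m².
α = τ/I = 21.6/4.695 = 4.601 rad/s².
θ = ½αt² = ½(4.601)(14.6)² = 490.4 rad.
Revolutions = θ/(2π) = 78.04.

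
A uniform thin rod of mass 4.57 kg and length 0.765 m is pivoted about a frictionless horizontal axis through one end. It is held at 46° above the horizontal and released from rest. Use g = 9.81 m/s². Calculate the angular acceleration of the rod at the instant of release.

α ≈ 13.4 rad/s²

About the pivot, I = (1/3)ML² = (1/3)(4.57)(0.765)² = 0.8915 kg·m².
The weight acts at the center, a distance L/2 = 0.3825 m from the pivot; τ = Mg(L/2) cos 46° = 11.91 N·m.
α = τ/I = 11.91/0.8915 = 13.36 rad/s².
(Equivalently α = (3g/(2L)) cos 46° = 13.36 rad/s².)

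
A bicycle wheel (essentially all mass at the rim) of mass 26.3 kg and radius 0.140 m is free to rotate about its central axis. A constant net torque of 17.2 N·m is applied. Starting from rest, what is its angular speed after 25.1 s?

I = MR² = (26.3)(0.140)² = 0.5155 kg·m².
α = τ/I = 17.2/0.5155 = 33.37 rad/s².
ω = ω₀ + αt = 0 + (33.37)(25.1) = 837.5 rad/s.

ω ≈ 838 rad/s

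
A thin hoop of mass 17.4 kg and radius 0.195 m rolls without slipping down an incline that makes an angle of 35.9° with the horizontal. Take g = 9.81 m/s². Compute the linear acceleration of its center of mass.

Translation along the incline: Mg sinθ − f = Ma.
Rotation about the center: fR = Iα with I = MR². No-slip gives a = αR, so f = (I/R²)a = M a.
Substituting: Mg sinθ = (1 + 1.000)Ma, so a = g sinθ/(1 + 1.000) = (9.81) sin 35.9° / 2.000 = 2.876 m/s².

a ≈ 2.88 m/s²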